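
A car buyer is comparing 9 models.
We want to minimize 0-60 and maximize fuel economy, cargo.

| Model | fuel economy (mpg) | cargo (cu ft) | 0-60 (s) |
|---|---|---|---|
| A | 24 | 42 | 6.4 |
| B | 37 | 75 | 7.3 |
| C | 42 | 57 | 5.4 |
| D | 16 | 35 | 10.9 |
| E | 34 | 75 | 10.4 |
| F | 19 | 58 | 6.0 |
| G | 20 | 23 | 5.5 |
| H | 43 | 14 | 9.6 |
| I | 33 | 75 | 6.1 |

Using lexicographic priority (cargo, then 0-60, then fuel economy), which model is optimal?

First maximize cargo: best is 75, kept {B, E, I}.
Then minimize 0-60: best is 6.1, kept {I}.

I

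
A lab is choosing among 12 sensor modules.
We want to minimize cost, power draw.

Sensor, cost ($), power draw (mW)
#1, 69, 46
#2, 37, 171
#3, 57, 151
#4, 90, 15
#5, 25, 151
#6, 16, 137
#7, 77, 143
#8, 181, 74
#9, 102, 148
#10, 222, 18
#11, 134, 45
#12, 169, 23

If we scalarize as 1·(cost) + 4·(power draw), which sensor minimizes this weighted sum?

#4

#1: 1·69 + 4·46 = 253
#2: 1·37 + 4·171 = 721
#3: 1·57 + 4·151 = 661
#4: 1·90 + 4·15 = 150
#5: 1·25 + 4·151 = 629
#6: 1·16 + 4·137 = 564
#7: 1·77 + 4·143 = 649
#8: 1·181 + 4·74 = 477
#9: 1·102 + 4·148 = 694
#10: 1·222 + 4·18 = 294
#11: 1·134 + 4·45 = 314
#12: 1·169 + 4·23 = 261
Lowest: #4 at 150.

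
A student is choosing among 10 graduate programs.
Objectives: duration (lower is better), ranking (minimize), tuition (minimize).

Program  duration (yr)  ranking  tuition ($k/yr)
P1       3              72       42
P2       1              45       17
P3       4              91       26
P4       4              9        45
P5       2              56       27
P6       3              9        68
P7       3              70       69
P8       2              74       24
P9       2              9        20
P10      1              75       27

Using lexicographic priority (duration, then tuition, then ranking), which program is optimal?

First minimize duration: best is 1, kept {P2, P10}.
Then minimize tuition: best is 17, kept {P2}.

P2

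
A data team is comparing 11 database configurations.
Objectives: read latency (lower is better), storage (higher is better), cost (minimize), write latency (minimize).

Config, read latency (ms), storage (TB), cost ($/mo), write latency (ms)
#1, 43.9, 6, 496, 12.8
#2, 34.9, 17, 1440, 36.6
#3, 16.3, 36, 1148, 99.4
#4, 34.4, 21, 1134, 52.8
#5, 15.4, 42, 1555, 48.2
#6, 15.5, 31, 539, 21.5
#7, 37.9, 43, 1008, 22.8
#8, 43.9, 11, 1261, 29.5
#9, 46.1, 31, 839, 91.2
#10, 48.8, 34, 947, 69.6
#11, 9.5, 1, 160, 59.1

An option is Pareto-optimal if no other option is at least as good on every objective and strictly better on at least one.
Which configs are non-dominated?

#1: not dominated (best write latency).
#2: dominated by #6 (read latency 15.5≤34.9, storage 31≥17, cost 539≤1440, write latency 21.5≤36.6).
#3: not dominated.
#4: dominated by #6 (read latency 15.5≤34.4, storage 31≥21, cost 539≤1134, write latency 21.5≤52.8).
#5: not dominated.
#6: not dominated.
#7: not dominated (best storage).
#8: dominated by #6 (read latency 15.5≤43.9, storage 31≥11, cost 539≤1261, write latency 21.5≤29.5).
#9: dominated by #6 (read latency 15.5≤46.1, storage 31≥31, cost 539≤839, write latency 21.5≤91.2).
#10: not dominated.
#11: not dominated (best read latency).

#1, #3, #5, #6, #7, #10, #11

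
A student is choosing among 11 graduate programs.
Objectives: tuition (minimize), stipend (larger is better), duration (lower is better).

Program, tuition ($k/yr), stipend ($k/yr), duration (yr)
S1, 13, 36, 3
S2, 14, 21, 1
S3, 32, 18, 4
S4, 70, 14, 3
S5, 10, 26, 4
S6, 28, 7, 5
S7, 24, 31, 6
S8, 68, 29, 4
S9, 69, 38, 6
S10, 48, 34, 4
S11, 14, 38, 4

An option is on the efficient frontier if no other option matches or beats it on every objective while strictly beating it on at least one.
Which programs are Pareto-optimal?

S1: not dominated.
S2: not dominated (best duration).
S3: dominated by S1 (tuition 13≤32, stipend 36≥18, duration 3≤4).
S4: dominated by S1 (tuition 13≤70, stipend 36≥14, duration 3≤3).
S5: not dominated (best tuition).
S6: dominated by S1 (tuition 13≤28, stipend 36≥7, duration 3≤5).
S7: dominated by S1 (tuition 13≤24, stipend 36≥31, duration 3≤6).
S8: dominated by S1 (tuition 13≤68, stipend 36≥29, duration 3≤4).
S9: dominated by S11 (tuition 14≤69, stipend 38≥38, duration 4≤6).
S10: dominated by S1 (tuition 13≤48, stipend 36≥34, duration 3≤4).
S11: not dominated.

S1, S2, S5, S11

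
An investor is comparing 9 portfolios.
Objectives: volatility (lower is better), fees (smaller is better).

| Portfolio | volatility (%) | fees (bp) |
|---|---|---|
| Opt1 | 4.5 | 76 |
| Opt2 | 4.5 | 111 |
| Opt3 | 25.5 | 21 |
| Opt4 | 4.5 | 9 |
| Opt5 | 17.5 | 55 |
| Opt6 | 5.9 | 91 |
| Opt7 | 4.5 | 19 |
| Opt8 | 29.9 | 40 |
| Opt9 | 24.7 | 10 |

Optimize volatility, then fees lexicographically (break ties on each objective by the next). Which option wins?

First minimize volatility: best is 4.5, kept {Opt1, Opt2, Opt4, Opt7}.
Then minimize fees: best is 9, kept {Opt4}.

Opt4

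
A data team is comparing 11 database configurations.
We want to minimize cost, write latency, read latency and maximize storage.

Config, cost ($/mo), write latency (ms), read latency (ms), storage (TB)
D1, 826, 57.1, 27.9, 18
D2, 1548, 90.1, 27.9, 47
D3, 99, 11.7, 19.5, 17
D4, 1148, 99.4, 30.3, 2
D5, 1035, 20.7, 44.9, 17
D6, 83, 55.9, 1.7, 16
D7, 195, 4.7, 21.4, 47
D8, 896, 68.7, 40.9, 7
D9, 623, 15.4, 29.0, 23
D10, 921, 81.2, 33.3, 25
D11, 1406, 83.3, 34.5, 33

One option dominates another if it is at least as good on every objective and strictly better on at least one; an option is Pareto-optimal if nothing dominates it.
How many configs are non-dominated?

3

D1: dominated by D7 (cost 195≤826, write latency 4.7≤57.1, read latency 21.4≤27.9, storage 47≥18).
D2: dominated by D7 (cost 195≤1548, write latency 4.7≤90.1, read latency 21.4≤27.9, storage 47≥47).
D3: not dominated.
D4: dominated by D1 (cost 826≤1148, write latency 57.1≤99.4, read latency 27.9≤30.3, storage 18≥2).
D5: dominated by D3 (cost 99≤1035, write latency 11.7≤20.7, read latency 19.5≤44.9, storage 17≥17).
D6: not dominated (best cost).
D7: not dominated (best write latency).
D8: dominated by D1 (cost 826≤896, write latency 57.1≤68.7, read latency 27.9≤40.9, storage 18≥7).
D9: dominated by D7 (cost 195≤623, write latency 4.7≤15.4, read latency 21.4≤29.0, storage 47≥23).
D10: dominated by D7 (cost 195≤921, write latency 4.7≤81.2, read latency 21.4≤33.3, storage 47≥25).
D11: dominated by D7 (cost 195≤1406, write latency 4.7≤83.3, read latency 21.4≤34.5, storage 47≥33).
Pareto-optimal: D3, D6, D7 → 3.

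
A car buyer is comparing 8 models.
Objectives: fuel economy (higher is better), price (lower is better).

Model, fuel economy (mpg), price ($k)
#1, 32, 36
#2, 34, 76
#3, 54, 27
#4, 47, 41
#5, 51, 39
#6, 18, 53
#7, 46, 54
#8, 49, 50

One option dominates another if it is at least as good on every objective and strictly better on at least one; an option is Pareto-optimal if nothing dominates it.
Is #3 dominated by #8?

No

#8 vs #3: #8 is worse on fuel economy (49 vs 54), so it does not dominate #3.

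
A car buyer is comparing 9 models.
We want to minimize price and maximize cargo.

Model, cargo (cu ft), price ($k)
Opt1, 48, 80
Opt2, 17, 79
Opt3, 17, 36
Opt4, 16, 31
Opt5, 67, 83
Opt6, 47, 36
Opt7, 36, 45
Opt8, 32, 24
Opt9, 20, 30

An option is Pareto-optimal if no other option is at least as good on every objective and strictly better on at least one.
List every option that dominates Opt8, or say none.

Opt1: worse on price (80 vs 24).
Opt2: worse on cargo (17 vs 32).
Opt3: worse on cargo (17 vs 32).
Opt4: worse on cargo (16 vs 32).
Opt5: worse on price (83 vs 24).
Opt6: worse on price (36 vs 24).
Opt7: worse on price (45 vs 24).
Opt9: worse on cargo (20 vs 32).
No option dominates Opt8.

none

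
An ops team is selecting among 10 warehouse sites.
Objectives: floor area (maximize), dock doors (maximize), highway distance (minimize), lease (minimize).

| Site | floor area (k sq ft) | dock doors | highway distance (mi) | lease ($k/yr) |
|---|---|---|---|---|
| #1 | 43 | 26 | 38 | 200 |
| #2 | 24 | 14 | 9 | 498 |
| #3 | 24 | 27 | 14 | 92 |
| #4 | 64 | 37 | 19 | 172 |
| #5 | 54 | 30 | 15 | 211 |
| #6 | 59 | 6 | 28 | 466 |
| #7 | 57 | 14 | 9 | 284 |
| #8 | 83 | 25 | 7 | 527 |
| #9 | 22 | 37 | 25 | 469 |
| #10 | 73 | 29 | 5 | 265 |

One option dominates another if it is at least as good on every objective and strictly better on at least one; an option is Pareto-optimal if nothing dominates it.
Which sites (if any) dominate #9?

#4

#4: floor area 64≥22, dock doors 37≥37, highway distance 19≤25, lease 172≤469 — dominates #9.
Others (#1, #2, #3, #5, #6, #7, #8, #10) are each worse than #9 on at least one objective.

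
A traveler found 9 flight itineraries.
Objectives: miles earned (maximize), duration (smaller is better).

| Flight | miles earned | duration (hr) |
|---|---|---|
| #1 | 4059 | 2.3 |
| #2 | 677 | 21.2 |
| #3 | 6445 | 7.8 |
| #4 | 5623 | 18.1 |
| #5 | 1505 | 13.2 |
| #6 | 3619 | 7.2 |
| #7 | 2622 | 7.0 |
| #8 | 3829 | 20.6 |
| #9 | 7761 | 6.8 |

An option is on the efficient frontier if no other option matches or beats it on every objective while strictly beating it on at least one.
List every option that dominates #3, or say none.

#9: miles earned 7761≥6445, duration 6.8≤7.8 — dominates #3.
Others (#1, #2, #4, #5, #6, #7, #8) are each worse than #3 on at least one objective.

#9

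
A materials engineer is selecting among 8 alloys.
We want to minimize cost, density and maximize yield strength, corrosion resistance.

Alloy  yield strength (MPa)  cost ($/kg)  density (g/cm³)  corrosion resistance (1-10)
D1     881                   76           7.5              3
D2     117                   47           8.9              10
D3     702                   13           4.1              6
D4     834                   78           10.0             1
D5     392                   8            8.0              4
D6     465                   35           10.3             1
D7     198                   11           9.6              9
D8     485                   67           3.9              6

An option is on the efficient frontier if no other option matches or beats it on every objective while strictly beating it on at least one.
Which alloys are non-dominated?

D1, D2, D3, D5, D7, D8

D1: not dominated (best yield strength).
D2: not dominated (best corrosion resistance).
D3: not dominated.
D4: dominated by D1 (yield strength 881≥834, cost 76≤78, density 7.5≤10.0, corrosion resistance 3≥1).
D5: not dominated (best cost).
D6: dominated by D3 (yield strength 702≥465, cost 13≤35, density 4.1≤10.3, corrosion resistance 6≥1).
D7: not dominated.
D8: not dominated (best density).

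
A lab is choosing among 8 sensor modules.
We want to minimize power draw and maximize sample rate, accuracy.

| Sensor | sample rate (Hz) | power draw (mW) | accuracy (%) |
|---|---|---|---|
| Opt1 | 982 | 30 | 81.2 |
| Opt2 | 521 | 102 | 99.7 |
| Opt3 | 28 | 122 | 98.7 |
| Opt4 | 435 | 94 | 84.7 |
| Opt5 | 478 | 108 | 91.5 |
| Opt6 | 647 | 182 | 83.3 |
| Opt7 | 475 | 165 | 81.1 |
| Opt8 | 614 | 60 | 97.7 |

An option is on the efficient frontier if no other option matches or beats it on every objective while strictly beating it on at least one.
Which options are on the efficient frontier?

Opt1, Opt2, Opt6, Opt8

Opt1: not dominated (best sample rate).
Opt2: not dominated (best accuracy).
Opt3: dominated by Opt2 (sample rate 521≥28, power draw 102≤122, accuracy 99.7≥98.7).
Opt4: dominated by Opt8 (sample rate 614≥435, power draw 60≤94, accuracy 97.7≥84.7).
Opt5: dominated by Opt2 (sample rate 521≥478, power draw 102≤108, accuracy 99.7≥91.5).
Opt6: not dominated.
Opt7: dominated by Opt1 (sample rate 982≥475, power draw 30≤165, accuracy 81.2≥81.1).
Opt8: not dominated.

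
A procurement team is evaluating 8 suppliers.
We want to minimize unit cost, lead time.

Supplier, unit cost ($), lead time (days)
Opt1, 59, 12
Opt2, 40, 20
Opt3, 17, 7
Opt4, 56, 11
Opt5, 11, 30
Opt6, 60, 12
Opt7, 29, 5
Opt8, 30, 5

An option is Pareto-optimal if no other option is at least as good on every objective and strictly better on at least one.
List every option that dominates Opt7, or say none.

none

Opt1: worse on unit cost (59 vs 29).
Opt2: worse on unit cost (40 vs 29).
Opt3: worse on lead time (7 vs 5).
Opt4: worse on unit cost (56 vs 29).
Opt5: worse on lead time (30 vs 5).
Opt6: worse on unit cost (60 vs 29).
Opt8: worse on unit cost (30 vs 29).
No option dominates Opt7.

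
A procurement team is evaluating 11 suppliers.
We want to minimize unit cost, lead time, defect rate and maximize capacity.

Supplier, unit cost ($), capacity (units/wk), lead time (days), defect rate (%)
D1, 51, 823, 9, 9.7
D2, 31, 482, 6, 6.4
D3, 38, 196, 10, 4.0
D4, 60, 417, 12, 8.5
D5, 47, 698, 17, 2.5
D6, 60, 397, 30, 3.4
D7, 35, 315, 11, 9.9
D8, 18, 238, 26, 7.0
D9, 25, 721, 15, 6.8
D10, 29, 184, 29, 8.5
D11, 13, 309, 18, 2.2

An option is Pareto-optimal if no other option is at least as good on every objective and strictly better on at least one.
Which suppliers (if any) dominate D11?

D1: worse on unit cost (51 vs 13).
D2: worse on unit cost (31 vs 13).
D3: worse on unit cost (38 vs 13).
D4: worse on unit cost (60 vs 13).
D5: worse on unit cost (47 vs 13).
D6: worse on unit cost (60 vs 13).
D7: worse on unit cost (35 vs 13).
D8: worse on unit cost (18 vs 13).
D9: worse on unit cost (25 vs 13).
D10: worse on unit cost (29 vs 13).
No option dominates D11.

none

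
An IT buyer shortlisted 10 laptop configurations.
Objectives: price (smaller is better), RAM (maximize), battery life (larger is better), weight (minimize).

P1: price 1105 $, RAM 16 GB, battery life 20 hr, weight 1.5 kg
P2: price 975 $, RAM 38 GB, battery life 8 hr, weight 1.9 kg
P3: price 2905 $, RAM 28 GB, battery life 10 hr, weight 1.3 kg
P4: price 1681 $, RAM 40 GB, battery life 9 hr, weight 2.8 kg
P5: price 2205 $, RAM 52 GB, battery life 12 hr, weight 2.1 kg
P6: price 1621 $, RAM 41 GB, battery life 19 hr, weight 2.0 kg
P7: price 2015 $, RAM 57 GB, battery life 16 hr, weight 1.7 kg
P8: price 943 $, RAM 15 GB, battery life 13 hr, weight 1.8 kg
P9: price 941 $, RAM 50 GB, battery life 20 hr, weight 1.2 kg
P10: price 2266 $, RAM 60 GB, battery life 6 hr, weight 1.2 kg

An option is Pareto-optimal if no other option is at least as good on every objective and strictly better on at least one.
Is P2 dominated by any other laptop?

P9 vs P2: price 941≤975, RAM 50≥38, battery life 20≥8, weight 1.2≤1.9 — P9 is at least as good on every objective and strictly better on at least one, so P9 dominates P2.

Yes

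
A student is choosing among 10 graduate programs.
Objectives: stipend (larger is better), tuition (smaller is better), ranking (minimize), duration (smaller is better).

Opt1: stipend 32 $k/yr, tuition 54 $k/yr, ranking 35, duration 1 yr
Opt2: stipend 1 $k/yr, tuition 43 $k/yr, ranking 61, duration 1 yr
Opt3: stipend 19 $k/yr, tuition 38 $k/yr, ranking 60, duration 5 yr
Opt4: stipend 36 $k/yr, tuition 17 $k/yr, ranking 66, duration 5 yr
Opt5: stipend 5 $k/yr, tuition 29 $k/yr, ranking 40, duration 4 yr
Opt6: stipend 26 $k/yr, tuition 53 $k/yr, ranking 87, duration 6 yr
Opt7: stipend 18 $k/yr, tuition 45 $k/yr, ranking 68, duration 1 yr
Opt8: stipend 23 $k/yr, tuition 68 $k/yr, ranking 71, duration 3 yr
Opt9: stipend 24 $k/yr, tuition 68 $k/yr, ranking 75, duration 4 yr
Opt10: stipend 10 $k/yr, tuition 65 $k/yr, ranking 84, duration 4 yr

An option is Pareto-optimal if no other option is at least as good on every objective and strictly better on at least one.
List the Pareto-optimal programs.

Opt1: not dominated (best ranking).
Opt2: not dominated.
Opt3: not dominated.
Opt4: not dominated (best stipend).
Opt5: not dominated.
Opt6: dominated by Opt4 (stipend 36≥26, tuition 17≤53, ranking 66≤87, duration 5≤6).
Opt7: not dominated.
Opt8: dominated by Opt1 (stipend 32≥23, tuition 54≤68, ranking 35≤71, duration 1≤3).
Opt9: dominated by Opt1 (stipend 32≥24, tuition 54≤68, ranking 35≤75, duration 1≤4).
Opt10: dominated by Opt1 (stipend 32≥10, tuition 54≤65, ranking 35≤84, duration 1≤4).

Opt1, Opt2, Opt3, Opt4, Opt5, Opt7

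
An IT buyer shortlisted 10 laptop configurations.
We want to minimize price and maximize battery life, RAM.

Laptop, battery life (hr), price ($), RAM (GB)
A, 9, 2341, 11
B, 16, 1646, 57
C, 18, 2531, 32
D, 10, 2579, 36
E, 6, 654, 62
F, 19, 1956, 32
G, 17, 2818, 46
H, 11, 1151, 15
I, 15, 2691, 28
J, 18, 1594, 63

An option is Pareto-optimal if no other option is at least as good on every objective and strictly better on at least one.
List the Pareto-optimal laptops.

E, F, H, J

A: dominated by B (battery life 16≥9, price 1646≤2341, RAM 57≥11).
B: dominated by J (battery life 18≥16, price 1594≤1646, RAM 63≥57).
C: dominated by F (battery life 19≥18, price 1956≤2531, RAM 32≥32).
D: dominated by B (battery life 16≥10, price 1646≤2579, RAM 57≥36).
E: not dominated (best price).
F: not dominated (best battery life).
G: dominated by J (battery life 18≥17, price 1594≤2818, RAM 63≥46).
H: not dominated.
I: dominated by B (battery life 16≥15, price 1646≤2691, RAM 57≥28).
J: not dominated (best RAM).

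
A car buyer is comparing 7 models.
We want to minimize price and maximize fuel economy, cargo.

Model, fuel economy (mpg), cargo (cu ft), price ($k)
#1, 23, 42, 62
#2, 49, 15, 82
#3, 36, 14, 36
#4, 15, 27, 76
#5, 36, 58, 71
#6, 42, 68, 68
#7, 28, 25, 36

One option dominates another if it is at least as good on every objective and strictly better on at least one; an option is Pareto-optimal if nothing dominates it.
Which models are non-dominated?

#1, #2, #3, #6, #7

#1: not dominated.
#2: not dominated (best fuel economy).
#3: not dominated.
#4: dominated by #1 (fuel economy 23≥15, cargo 42≥27, price 62≤76).
#5: dominated by #6 (fuel economy 42≥36, cargo 68≥58, price 68≤71).
#6: not dominated (best cargo).
#7: not dominated.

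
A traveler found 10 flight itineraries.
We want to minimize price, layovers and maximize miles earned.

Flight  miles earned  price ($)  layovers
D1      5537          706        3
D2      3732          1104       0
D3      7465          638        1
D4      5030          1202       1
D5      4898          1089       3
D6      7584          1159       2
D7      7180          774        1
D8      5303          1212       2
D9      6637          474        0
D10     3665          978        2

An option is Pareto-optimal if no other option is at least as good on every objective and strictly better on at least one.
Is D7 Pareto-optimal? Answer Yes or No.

D3 vs D7: miles earned 7465≥7180, price 638≤774, layovers 1≤1 — D3 is at least as good on every objective and strictly better on at least one, so D3 dominates D7.

No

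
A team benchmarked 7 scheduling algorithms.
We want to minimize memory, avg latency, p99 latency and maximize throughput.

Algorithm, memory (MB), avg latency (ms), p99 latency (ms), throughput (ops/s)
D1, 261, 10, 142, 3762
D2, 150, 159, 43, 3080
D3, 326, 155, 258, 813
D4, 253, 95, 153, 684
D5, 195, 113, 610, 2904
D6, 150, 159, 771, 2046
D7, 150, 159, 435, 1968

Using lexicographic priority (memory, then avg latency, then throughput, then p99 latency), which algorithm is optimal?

First minimize memory: best is 150, kept {D2, D6, D7}.
Then minimize avg latency: best is 159, kept {D2, D6, D7}.
Then maximize throughput: best is 3080, kept {D2}.

D2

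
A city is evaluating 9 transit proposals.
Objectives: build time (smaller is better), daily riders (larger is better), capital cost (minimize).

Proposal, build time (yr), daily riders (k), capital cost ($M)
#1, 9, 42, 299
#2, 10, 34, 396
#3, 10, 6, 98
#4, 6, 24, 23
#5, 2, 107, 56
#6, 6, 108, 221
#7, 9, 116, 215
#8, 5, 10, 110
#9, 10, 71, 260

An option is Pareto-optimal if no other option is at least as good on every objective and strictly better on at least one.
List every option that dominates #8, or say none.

#5

#5: build time 2≤5, daily riders 107≥10, capital cost 56≤110 — dominates #8.
Others (#1, #2, #3, #4, #6, #7, #9) are each worse than #8 on at least one objective.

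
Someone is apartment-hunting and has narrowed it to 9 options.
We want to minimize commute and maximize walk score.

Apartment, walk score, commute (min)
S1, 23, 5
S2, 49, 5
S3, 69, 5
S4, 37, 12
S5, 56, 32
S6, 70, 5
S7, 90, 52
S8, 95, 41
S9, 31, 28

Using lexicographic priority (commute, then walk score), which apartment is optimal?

S6

First minimize commute: best is 5, kept {S1, S2, S3, S6}.
Then maximize walk score: best is 70, kept {S6}.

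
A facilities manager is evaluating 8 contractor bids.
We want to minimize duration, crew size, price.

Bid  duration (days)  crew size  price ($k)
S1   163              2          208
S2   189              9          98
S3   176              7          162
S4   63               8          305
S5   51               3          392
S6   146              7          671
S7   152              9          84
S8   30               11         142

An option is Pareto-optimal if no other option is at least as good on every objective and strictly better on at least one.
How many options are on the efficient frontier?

S1: not dominated (best crew size).
S2: dominated by S7 (duration 152≤189, crew size 9≤9, price 84≤98).
S3: not dominated.
S4: not dominated.
S5: not dominated.
S6: dominated by S5 (duration 51≤146, crew size 3≤7, price 392≤671).
S7: not dominated (best price).
S8: not dominated (best duration).
Pareto-optimal: S1, S3, S4, S5, S7, S8 → 6.

6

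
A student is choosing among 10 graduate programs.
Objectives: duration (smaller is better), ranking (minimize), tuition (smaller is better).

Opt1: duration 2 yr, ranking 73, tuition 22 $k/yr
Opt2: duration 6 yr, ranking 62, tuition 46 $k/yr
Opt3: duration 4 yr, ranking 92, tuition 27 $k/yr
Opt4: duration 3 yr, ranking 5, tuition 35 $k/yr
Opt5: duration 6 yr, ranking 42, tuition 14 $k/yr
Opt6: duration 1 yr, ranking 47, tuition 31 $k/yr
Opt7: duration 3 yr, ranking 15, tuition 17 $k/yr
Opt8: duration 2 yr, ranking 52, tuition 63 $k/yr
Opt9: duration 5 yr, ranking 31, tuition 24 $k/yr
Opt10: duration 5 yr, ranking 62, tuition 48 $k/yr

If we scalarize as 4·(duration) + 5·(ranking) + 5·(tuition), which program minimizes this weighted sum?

Opt1: 4·2 + 5·73 + 5·22 = 483
Opt2: 4·6 + 5·62 + 5·46 = 564
Opt3: 4·4 + 5·92 + 5·27 = 611
Opt4: 4·3 + 5·5 + 5·35 = 212
Opt5: 4·6 + 5·42 + 5·14 = 304
Opt6: 4·1 + 5·47 + 5·31 = 394
Opt7: 4·3 + 5·15 + 5·17 = 172
Opt8: 4·2 + 5·52 + 5·63 = 583
Opt9: 4·5 + 5·31 + 5·24 = 295
Opt10: 4·5 + 5·62 + 5·48 = 570
Lowest: Opt7 at 172.

Opt7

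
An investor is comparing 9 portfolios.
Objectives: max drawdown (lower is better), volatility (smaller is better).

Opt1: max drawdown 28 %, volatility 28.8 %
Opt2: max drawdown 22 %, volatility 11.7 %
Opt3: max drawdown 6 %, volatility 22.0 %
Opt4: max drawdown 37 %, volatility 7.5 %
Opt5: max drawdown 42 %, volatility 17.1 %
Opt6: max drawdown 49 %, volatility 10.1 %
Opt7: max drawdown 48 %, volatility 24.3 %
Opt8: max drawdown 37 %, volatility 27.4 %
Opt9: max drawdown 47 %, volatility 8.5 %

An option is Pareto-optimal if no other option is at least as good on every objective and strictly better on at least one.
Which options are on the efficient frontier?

Opt2, Opt3, Opt4

Opt1: dominated by Opt2 (max drawdown 22≤28, volatility 11.7≤28.8).
Opt2: not dominated.
Opt3: not dominated (best max drawdown).
Opt4: not dominated (best volatility).
Opt5: dominated by Opt2 (max drawdown 22≤42, volatility 11.7≤17.1).
Opt6: dominated by Opt4 (max drawdown 37≤49, volatility 7.5≤10.1).
Opt7: dominated by Opt2 (max drawdown 22≤48, volatility 11.7≤24.3).
Opt8: dominated by Opt2 (max drawdown 22≤37, volatility 11.7≤27.4).
Opt9: dominated by Opt4 (max drawdown 37≤47, volatility 7.5≤8.5).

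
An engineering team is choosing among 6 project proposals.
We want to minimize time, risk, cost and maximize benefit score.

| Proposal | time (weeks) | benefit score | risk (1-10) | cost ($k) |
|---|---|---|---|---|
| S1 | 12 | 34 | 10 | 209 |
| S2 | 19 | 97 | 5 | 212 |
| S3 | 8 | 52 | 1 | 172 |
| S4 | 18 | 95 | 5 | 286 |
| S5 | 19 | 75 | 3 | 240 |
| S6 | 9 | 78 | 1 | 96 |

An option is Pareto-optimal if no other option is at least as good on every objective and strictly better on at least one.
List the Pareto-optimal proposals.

S1: dominated by S3 (time 8≤12, benefit score 52≥34, risk 1≤10, cost 172≤209).
S2: not dominated (best benefit score).
S3: not dominated (best time).
S4: not dominated.
S5: dominated by S6 (time 9≤19, benefit score 78≥75, risk 1≤3, cost 96≤240).
S6: not dominated (best cost).

S2, S3, S4, S6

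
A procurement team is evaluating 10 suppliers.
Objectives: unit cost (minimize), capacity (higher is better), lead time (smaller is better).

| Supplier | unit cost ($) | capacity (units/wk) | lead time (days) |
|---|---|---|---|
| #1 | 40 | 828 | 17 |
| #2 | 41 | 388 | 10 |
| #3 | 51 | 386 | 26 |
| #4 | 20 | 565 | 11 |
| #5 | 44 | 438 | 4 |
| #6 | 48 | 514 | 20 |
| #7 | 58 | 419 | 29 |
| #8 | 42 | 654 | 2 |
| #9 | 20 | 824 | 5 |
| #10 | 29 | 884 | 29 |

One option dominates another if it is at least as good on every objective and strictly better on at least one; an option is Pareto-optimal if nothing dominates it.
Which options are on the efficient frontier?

#1, #8, #9, #10

#1: not dominated.
#2: dominated by #9 (unit cost 20≤41, capacity 824≥388, lead time 5≤10).
#3: dominated by #1 (unit cost 40≤51, capacity 828≥386, lead time 17≤26).
#4: dominated by #9 (unit cost 20≤20, capacity 824≥565, lead time 5≤11).
#5: dominated by #8 (unit cost 42≤44, capacity 654≥438, lead time 2≤4).
#6: dominated by #1 (unit cost 40≤48, capacity 828≥514, lead time 17≤20).
#7: dominated by #1 (unit cost 40≤58, capacity 828≥419, lead time 17≤29).
#8: not dominated (best lead time).
#9: not dominated.
#10: not dominated (best capacity).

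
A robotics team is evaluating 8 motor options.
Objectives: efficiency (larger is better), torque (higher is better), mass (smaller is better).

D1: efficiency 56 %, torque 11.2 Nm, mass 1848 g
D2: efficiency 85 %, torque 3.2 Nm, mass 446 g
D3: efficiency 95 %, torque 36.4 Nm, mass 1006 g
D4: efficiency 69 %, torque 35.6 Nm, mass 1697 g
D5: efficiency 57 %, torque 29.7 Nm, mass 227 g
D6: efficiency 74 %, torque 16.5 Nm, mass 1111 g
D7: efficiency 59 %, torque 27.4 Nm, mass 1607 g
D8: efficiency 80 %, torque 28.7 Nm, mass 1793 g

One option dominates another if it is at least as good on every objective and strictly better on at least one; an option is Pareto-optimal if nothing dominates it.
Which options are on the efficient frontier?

D2, D3, D5

D1: dominated by D3 (efficiency 95≥56, torque 36.4≥11.2, mass 1006≤1848).
D2: not dominated.
D3: not dominated (best efficiency).
D4: dominated by D3 (efficiency 95≥69, torque 36.4≥35.6, mass 1006≤1697).
D5: not dominated (best mass).
D6: dominated by D3 (efficiency 95≥74, torque 36.4≥16.5, mass 1006≤1111).
D7: dominated by D3 (efficiency 95≥59, torque 36.4≥27.4, mass 1006≤1607).
D8: dominated by D3 (efficiency 95≥80, torque 36.4≥28.7, mass 1006≤1793).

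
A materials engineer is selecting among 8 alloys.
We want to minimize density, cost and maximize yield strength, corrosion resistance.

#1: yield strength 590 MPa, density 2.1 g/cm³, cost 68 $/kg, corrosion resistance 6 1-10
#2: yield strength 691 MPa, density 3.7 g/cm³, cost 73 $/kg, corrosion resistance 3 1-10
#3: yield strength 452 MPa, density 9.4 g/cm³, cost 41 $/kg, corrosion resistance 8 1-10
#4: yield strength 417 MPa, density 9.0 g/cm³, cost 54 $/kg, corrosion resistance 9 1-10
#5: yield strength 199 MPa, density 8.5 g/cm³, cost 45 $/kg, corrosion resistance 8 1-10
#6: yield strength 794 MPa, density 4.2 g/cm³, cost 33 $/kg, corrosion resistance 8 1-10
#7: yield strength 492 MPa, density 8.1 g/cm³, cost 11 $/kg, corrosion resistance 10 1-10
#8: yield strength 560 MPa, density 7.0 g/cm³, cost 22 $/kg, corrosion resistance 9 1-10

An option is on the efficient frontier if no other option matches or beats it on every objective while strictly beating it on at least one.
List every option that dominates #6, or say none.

#1: worse on yield strength (590 vs 794).
#2: worse on yield strength (691 vs 794).
#3: worse on yield strength (452 vs 794).
#4: worse on yield strength (417 vs 794).
#5: worse on yield strength (199 vs 794).
#7: worse on yield strength (492 vs 794).
#8: worse on yield strength (560 vs 794).
No option dominates #6.

none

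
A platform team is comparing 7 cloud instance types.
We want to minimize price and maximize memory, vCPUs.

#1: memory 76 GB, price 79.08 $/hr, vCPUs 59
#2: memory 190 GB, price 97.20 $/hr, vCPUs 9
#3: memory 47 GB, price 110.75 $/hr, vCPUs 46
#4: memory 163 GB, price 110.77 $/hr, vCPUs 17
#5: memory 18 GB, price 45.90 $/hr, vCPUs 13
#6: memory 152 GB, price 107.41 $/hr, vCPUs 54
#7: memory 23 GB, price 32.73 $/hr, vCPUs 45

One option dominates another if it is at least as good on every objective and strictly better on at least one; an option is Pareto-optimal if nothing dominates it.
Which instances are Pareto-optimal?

#1: not dominated (best vCPUs).
#2: not dominated (best memory).
#3: dominated by #1 (memory 76≥47, price 79.08≤110.75, vCPUs 59≥46).
#4: not dominated.
#5: dominated by #7 (memory 23≥18, price 32.73≤45.90, vCPUs 45≥13).
#6: not dominated.
#7: not dominated (best price).

#1, #2, #4, #6, #7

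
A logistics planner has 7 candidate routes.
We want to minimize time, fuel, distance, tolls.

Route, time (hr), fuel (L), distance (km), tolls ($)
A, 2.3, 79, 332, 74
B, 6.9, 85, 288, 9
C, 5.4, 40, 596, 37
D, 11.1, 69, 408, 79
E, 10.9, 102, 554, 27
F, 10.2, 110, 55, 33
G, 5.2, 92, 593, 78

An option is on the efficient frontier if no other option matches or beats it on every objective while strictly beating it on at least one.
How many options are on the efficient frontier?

5

A: not dominated (best time).
B: not dominated (best tolls).
C: not dominated (best fuel).
D: not dominated.
E: dominated by B (time 6.9≤10.9, fuel 85≤102, distance 288≤554, tolls 9≤27).
F: not dominated (best distance).
G: dominated by A (time 2.3≤5.2, fuel 79≤92, distance 332≤593, tolls 74≤78).
Pareto-optimal: A, B, C, D, F → 5.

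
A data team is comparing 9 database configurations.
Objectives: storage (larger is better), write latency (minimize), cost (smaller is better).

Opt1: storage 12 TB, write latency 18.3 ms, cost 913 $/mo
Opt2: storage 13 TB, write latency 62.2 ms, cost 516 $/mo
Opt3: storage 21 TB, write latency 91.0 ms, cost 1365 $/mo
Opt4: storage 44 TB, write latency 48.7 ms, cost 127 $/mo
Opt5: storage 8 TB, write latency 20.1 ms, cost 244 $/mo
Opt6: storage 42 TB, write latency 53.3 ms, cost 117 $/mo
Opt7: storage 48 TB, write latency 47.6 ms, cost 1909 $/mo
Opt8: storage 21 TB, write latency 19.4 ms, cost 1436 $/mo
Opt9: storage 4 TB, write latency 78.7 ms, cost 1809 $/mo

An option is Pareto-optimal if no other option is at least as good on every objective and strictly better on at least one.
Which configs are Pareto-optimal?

Opt1, Opt4, Opt5, Opt6, Opt7, Opt8

Opt1: not dominated (best write latency).
Opt2: dominated by Opt4 (storage 44≥13, write latency 48.7≤62.2, cost 127≤516).
Opt3: dominated by Opt4 (storage 44≥21, write latency 48.7≤91.0, cost 127≤1365).
Opt4: not dominated.
Opt5: not dominated.
Opt6: not dominated (best cost).
Opt7: not dominated (best storage).
Opt8: not dominated.
Opt9: dominated by Opt1 (storage 12≥4, write latency 18.3≤78.7, cost 913≤1809).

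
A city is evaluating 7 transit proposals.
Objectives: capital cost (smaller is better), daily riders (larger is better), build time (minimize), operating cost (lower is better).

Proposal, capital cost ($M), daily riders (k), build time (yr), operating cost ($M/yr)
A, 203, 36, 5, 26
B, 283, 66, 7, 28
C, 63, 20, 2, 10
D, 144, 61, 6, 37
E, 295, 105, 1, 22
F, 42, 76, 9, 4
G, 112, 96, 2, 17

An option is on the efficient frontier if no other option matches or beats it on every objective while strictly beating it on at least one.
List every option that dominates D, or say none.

G: capital cost 112≤144, daily riders 96≥61, build time 2≤6, operating cost 17≤37 — dominates D.
Others (A, B, C, E, F) are each worse than D on at least one objective.

G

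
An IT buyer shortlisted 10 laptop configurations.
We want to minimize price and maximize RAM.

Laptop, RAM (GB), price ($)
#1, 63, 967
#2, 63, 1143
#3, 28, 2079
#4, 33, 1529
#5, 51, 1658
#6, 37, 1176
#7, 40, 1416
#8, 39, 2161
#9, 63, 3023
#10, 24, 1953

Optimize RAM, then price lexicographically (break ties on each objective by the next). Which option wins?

#1

First maximize RAM: best is 63, kept {#1, #2, #9}.
Then minimize price: best is 967, kept {#1}.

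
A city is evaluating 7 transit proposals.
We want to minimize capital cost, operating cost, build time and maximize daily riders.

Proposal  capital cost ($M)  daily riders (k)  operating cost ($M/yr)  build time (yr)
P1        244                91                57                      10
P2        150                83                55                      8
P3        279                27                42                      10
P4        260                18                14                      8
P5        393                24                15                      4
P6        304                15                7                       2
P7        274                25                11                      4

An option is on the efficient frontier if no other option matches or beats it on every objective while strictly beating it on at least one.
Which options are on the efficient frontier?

P1: not dominated (best daily riders).
P2: not dominated (best capital cost).
P3: not dominated.
P4: not dominated.
P5: dominated by P7 (capital cost 274≤393, daily riders 25≥24, operating cost 11≤15, build time 4≤4).
P6: not dominated (best operating cost).
P7: not dominated.

P1, P2, P3, P4, P6, P7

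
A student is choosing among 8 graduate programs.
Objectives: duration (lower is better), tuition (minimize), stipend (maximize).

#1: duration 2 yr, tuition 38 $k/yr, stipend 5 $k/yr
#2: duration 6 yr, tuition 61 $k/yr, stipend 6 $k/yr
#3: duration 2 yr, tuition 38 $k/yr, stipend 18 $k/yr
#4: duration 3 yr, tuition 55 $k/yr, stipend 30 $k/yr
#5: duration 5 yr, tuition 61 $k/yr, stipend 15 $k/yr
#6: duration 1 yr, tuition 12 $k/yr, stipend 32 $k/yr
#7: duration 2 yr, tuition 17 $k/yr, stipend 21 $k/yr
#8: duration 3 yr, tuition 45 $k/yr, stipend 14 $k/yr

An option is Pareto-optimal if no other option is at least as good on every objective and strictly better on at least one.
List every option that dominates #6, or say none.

#1: worse on duration (2 vs 1).
#2: worse on duration (6 vs 1).
#3: worse on duration (2 vs 1).
#4: worse on duration (3 vs 1).
#5: worse on duration (5 vs 1).
#7: worse on duration (2 vs 1).
#8: worse on duration (3 vs 1).
No option dominates #6.

none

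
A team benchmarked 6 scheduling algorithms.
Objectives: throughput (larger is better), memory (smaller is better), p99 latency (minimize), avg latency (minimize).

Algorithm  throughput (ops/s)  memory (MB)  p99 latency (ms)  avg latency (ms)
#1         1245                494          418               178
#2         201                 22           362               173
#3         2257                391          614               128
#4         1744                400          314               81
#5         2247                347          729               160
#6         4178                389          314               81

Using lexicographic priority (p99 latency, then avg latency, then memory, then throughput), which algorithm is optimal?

First minimize p99 latency: best is 314, kept {#4, #6}.
Then minimize avg latency: best is 81, kept {#4, #6}.
Then minimize memory: best is 389, kept {#6}.

#6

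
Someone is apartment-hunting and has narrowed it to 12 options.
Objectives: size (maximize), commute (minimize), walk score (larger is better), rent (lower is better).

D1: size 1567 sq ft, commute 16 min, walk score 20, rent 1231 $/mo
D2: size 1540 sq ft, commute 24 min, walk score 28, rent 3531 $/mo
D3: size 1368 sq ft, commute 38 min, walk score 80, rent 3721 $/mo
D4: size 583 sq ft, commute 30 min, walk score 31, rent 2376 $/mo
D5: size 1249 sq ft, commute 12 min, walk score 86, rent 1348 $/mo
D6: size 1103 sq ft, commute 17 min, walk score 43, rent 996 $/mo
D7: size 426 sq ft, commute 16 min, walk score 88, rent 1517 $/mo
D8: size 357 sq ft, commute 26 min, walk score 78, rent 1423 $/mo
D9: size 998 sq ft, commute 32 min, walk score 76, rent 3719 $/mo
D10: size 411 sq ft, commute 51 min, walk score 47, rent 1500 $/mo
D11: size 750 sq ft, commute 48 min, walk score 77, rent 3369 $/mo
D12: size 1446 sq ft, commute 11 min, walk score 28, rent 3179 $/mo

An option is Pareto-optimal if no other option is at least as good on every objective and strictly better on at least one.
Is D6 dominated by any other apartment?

No

D1: worse on walk score (20 vs 43).
D2: worse on commute (24 vs 17).
D3: worse on commute (38 vs 17).
D4: worse on size (583 vs 1103).
D5: worse on rent (1348 vs 996).
D7: worse on size (426 vs 1103).
D8: worse on size (357 vs 1103).
D9: worse on size (998 vs 1103).
D10: worse on size (411 vs 1103).
D11: worse on size (750 vs 1103).
D12: worse on walk score (28 vs 43).
No option is at least as good as D6 on every objective and strictly better on one.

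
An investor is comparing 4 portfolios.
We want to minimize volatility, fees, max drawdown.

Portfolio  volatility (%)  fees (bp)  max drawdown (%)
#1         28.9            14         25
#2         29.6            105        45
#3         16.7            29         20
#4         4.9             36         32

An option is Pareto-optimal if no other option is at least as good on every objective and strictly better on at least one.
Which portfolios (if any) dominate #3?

#1: worse on volatility (28.9 vs 16.7).
#2: worse on volatility (29.6 vs 16.7).
#4: worse on fees (36 vs 29).
No option dominates #3.

none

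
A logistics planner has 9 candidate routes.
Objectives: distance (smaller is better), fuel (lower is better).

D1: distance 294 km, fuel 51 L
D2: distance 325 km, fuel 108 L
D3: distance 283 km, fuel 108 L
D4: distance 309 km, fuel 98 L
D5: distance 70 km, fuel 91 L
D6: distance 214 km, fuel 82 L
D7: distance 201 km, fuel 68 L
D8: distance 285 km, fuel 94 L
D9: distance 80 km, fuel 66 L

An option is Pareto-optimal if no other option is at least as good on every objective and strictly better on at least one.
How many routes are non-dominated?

D1: not dominated (best fuel).
D2: dominated by D1 (distance 294≤325, fuel 51≤108).
D3: dominated by D5 (distance 70≤283, fuel 91≤108).
D4: dominated by D1 (distance 294≤309, fuel 51≤98).
D5: not dominated (best distance).
D6: dominated by D7 (distance 201≤214, fuel 68≤82).
D7: dominated by D9 (distance 80≤201, fuel 66≤68).
D8: dominated by D5 (distance 70≤285, fuel 91≤94).
D9: not dominated.
Pareto-optimal: D1, D5, D9 → 3.

3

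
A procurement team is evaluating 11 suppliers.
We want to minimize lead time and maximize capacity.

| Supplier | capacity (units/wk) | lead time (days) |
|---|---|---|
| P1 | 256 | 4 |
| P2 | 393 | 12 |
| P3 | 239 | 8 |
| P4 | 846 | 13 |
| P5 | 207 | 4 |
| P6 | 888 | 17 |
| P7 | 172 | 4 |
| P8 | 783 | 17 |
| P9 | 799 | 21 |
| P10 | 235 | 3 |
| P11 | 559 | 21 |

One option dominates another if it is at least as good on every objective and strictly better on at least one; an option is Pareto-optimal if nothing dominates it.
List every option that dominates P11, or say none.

P4: capacity 846≥559, lead time 13≤21 — dominates P11.
P6: capacity 888≥559, lead time 17≤21 — dominates P11.
P8: capacity 783≥559, lead time 17≤21 — dominates P11.
P9: capacity 799≥559, lead time 21≤21 — dominates P11.
Others (P1, P2, P3, P5, P7, P10) are each worse than P11 on at least one objective.

P4, P6, P8, P9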